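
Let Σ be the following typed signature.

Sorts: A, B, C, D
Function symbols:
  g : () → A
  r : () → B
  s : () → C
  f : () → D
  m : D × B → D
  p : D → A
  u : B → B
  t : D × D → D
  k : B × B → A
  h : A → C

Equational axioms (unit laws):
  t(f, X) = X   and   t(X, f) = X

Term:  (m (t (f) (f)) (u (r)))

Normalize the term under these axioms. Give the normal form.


normal form = (m (f) (u (r)))

1. (m (t (f) (f)) (u (r)))  →  (m (f) (u (r)))


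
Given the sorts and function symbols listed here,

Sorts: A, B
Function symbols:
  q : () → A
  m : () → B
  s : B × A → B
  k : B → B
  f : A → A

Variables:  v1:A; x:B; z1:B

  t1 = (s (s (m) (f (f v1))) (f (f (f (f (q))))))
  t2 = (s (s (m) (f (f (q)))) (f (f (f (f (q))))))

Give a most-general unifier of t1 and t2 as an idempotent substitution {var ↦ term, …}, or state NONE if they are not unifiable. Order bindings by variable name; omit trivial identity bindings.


{v1 ↦ (q)}


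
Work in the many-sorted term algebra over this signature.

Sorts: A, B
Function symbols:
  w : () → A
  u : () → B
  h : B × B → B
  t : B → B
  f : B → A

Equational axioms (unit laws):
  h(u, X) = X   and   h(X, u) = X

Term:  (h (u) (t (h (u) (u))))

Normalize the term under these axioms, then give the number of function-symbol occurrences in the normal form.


1. (h (u) (t (h (u) (u))))  →  (t (h (u) (u)))
2. (t (h (u) (u)))  →  (t (u))
normal form: (t (u))

size = 2


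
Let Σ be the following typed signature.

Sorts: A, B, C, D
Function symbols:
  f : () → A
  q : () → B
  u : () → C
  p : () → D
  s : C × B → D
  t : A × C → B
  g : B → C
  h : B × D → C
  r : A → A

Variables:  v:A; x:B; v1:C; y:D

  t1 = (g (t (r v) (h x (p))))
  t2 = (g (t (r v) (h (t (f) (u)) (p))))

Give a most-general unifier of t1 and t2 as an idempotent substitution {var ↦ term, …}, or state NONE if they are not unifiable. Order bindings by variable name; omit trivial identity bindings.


{x ↦ (t (f) (u))}


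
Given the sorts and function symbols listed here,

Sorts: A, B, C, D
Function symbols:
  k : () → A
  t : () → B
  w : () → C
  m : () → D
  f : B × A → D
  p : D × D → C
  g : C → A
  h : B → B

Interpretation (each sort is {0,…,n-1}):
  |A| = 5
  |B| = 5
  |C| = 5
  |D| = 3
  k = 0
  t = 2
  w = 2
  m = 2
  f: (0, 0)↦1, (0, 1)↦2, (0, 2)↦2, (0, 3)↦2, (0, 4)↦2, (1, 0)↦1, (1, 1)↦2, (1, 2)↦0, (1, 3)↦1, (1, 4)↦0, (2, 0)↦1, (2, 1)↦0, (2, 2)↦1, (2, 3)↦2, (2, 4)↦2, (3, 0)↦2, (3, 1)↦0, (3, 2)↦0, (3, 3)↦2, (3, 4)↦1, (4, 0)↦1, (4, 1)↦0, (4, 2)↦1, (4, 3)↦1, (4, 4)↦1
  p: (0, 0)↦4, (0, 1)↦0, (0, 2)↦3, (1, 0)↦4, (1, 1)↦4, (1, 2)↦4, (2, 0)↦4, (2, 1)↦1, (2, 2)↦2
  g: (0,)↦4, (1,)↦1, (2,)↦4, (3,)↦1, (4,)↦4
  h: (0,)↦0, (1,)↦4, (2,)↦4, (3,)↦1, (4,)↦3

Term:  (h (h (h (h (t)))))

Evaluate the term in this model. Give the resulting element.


  t = 2
  (h (t)) = h(2,) = 4
  (h (h (t))) = h(4,) = 3
  (h (h (h (t)))) = h(3,) = 1
  (h (h (h (h (t))))) = h(1,) = 4

value = 4


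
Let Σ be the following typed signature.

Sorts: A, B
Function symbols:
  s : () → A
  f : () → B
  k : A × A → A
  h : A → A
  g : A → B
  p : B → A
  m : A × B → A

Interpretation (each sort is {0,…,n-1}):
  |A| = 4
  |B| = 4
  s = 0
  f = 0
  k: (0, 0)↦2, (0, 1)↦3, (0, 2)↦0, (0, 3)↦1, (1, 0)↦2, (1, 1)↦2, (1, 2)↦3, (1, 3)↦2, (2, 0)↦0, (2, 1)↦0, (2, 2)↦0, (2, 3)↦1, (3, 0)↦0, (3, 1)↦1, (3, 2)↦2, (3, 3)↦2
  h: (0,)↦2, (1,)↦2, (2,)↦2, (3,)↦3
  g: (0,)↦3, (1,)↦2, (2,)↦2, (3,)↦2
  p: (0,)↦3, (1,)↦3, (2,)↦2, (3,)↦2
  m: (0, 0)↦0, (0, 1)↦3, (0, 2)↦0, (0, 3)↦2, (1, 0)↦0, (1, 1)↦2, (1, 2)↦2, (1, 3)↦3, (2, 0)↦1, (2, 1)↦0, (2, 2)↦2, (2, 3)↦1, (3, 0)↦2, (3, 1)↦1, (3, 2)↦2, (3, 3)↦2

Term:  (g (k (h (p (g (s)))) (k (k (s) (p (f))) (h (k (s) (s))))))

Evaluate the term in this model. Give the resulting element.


value = 2

  s = 0
  (g (s)) = g(0,) = 3
  (p (g (s))) = p(3,) = 2
  (h (p (g (s)))) = h(2,) = 2
  s = 0
  f = 0
  (p (f)) = p(0,) = 3
  (k (s) (p (f))) = k(0, 3) = 1
  s = 0
  s = 0
  (k (s) (s)) = k(0, 0) = 2
  (h (k (s) (s))) = h(2,) = 2
  (k (k (s) (p (f))) (h (k (s) (s)))) = k(1, 2) = 3
  (k (h (p (g (s)))) (k (k (s) (p (f))) (h (k (s) (s))))) = k(2, 3) = 1
  (g (k (h (p (g (s)))) (k (k (s) (p (f))) (h (k (s) (s)))))) = g(1,) = 2


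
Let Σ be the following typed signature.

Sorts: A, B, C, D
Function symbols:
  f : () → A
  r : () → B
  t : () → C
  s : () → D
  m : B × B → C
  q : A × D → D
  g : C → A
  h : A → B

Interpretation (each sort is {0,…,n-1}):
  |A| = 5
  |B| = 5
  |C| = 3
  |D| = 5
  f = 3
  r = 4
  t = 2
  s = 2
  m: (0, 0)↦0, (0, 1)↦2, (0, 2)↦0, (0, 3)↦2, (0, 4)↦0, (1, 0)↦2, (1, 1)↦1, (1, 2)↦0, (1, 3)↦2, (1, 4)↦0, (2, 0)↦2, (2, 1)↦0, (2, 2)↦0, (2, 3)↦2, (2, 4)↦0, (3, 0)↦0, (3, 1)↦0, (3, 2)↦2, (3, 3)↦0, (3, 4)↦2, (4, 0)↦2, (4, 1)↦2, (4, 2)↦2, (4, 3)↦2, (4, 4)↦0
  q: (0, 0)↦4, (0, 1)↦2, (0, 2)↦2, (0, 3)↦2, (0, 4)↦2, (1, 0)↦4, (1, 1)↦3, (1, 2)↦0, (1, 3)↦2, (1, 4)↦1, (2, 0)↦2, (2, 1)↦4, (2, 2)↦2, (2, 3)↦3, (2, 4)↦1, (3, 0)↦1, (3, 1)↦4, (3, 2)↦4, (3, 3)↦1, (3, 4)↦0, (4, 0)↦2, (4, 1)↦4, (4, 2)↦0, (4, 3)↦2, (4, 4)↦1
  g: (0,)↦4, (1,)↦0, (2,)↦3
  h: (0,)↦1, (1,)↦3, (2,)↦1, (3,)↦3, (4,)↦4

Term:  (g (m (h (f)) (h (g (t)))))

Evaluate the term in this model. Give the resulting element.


  f = 3
  (h (f)) = h(3,) = 3
  t = 2
  (g (t)) = g(2,) = 3
  (h (g (t))) = h(3,) = 3
  (m (h (f)) (h (g (t)))) = m(3, 3) = 0
  (g (m (h (f)) (h (g (t))))) = g(0,) = 4

value = 4


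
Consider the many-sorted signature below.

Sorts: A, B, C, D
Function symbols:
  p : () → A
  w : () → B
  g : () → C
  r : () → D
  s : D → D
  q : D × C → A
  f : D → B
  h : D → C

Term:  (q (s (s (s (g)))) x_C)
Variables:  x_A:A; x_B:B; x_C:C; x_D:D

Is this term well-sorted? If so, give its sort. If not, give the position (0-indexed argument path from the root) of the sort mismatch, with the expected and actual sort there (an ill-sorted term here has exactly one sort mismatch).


ill-sorted at position [0, 0, 0, 0]: expected D, got C

        (g) : C
      (s (g)) : ✗ arg 0 at [0, 0, 0, 0] has sort C, expected D
  x_C : C


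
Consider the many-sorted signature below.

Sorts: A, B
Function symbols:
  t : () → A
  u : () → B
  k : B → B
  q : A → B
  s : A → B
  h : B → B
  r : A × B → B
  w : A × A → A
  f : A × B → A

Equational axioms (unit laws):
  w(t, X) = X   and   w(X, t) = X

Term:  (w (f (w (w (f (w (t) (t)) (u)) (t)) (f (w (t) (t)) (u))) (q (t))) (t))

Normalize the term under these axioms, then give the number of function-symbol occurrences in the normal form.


1. (w (f (w (w (f (w (t) (t)) (u)) (t)) (f (w (t) (t)) (u))) (q (t))) (t))  →  (f (w (w (f (w (t) (t)) (u)) (t)) (f (w (t) (t)) (u))) (q (t)))
2. (f (w (w (f (w (t) (t)) (u)) (t)) (f (w (t) (t)) (u))) (q (t)))  →  (f (w (f (w (t) (t)) (u)) (f (w (t) (t)) (u))) (q (t)))
3. (f (w (f (w (t) (t)) (u)) (f (w (t) (t)) (u))) (q (t)))  →  (f (w (f (t) (u)) (f (w (t) (t)) (u))) (q (t)))
4. (f (w (f (t) (u)) (f (w (t) (t)) (u))) (q (t)))  →  (f (w (f (t) (u)) (f (t) (u))) (q (t)))
normal form: (f (w (f (t) (u)) (f (t) (u))) (q (t)))

size = 10


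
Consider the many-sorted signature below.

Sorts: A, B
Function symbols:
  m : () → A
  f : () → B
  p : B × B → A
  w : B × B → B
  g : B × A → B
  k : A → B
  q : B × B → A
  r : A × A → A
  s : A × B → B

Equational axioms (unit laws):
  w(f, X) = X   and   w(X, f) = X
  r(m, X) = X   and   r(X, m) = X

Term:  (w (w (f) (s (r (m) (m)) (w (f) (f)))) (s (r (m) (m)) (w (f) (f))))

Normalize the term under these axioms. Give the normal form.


normal form = (w (s (m) (f)) (s (m) (f)))

1. (w (w (f) (s (r (m) (m)) (w (f) (f)))) (s (r (m) (m)) (w (f) (f))))  →  (w (s (r (m) (m)) (w (f) (f))) (s (r (m) (m)) (w (f) (f))))
2. (w (s (r (m) (m)) (w (f) (f))) (s (r (m) (m)) (w (f) (f))))  →  (w (s (m) (w (f) (f))) (s (r (m) (m)) (w (f) (f))))
3. (w (s (m) (w (f) (f))) (s (r (m) (m)) (w (f) (f))))  →  (w (s (m) (f)) (s (r (m) (m)) (w (f) (f))))
4. (w (s (m) (f)) (s (r (m) (m)) (w (f) (f))))  →  (w (s (m) (f)) (s (m) (w (f) (f))))
5. (w (s (m) (f)) (s (m) (w (f) (f))))  →  (w (s (m) (f)) (s (m) (f)))


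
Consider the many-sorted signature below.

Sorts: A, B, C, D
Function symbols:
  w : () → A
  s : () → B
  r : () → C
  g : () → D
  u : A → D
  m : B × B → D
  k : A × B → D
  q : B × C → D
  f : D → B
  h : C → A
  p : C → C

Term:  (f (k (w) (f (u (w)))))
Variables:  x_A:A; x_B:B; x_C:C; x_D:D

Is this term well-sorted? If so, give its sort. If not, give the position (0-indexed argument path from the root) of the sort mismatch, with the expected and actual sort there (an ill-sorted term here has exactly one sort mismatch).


    (w) : A
        (w) : A
      (u (w)) : D
    (f (u (w))) : B
  (k (w) (f (u (w)))) : D
(f (k (w) (f (u (w))))) : B

well-sorted; sort = B


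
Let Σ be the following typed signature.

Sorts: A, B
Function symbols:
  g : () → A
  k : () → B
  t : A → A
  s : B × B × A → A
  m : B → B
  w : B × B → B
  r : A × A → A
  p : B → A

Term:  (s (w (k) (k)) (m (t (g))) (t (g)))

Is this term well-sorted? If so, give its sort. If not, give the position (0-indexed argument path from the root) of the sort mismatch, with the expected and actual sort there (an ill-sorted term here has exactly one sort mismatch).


ill-sorted at position [1, 0]: expected B, got A

    (k) : B
    (k) : B
  (w (k) (k)) : B
      (g) : A
    (t (g)) : A
  (m (t (g))) : ✗ arg 0 at [1, 0] has sort A, expected B
    (g) : A
  (t (g)) : A


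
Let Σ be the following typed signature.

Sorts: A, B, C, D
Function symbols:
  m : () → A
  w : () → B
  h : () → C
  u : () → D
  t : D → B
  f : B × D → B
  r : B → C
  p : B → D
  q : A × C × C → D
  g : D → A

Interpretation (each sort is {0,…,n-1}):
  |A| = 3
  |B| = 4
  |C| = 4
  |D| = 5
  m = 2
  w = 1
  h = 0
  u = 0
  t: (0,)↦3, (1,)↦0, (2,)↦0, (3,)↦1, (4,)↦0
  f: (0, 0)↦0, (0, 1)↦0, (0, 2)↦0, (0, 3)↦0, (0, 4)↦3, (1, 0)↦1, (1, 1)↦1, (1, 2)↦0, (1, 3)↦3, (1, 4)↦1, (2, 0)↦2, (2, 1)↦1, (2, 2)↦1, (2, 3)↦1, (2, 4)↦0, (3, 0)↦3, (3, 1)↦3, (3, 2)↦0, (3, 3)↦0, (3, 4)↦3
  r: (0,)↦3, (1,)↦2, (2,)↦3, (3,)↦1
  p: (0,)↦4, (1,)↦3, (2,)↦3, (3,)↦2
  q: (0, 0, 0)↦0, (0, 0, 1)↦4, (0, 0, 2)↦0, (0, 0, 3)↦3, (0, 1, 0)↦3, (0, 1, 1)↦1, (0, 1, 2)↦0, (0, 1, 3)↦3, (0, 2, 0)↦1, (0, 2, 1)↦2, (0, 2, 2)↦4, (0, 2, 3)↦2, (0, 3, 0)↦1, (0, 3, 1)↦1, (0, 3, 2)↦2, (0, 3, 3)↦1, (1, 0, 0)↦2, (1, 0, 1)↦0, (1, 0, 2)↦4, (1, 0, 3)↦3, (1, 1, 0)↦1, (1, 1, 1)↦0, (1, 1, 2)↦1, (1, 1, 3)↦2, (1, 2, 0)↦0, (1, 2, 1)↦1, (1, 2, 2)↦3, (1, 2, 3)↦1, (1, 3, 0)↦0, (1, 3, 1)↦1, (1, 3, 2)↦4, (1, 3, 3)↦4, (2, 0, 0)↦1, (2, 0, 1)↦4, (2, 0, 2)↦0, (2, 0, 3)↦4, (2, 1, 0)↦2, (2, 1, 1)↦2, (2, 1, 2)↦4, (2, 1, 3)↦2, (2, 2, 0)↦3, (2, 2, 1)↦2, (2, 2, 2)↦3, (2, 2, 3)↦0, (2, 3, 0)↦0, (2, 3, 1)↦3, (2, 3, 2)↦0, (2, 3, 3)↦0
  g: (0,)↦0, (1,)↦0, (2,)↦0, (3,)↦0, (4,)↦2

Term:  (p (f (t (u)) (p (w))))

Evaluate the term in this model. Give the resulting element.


  u = 0
  (t (u)) = t(0,) = 3
  w = 1
  (p (w)) = p(1,) = 3
  (f (t (u)) (p (w))) = f(3, 3) = 0
  (p (f (t (u)) (p (w)))) = p(0,) = 4

value = 4


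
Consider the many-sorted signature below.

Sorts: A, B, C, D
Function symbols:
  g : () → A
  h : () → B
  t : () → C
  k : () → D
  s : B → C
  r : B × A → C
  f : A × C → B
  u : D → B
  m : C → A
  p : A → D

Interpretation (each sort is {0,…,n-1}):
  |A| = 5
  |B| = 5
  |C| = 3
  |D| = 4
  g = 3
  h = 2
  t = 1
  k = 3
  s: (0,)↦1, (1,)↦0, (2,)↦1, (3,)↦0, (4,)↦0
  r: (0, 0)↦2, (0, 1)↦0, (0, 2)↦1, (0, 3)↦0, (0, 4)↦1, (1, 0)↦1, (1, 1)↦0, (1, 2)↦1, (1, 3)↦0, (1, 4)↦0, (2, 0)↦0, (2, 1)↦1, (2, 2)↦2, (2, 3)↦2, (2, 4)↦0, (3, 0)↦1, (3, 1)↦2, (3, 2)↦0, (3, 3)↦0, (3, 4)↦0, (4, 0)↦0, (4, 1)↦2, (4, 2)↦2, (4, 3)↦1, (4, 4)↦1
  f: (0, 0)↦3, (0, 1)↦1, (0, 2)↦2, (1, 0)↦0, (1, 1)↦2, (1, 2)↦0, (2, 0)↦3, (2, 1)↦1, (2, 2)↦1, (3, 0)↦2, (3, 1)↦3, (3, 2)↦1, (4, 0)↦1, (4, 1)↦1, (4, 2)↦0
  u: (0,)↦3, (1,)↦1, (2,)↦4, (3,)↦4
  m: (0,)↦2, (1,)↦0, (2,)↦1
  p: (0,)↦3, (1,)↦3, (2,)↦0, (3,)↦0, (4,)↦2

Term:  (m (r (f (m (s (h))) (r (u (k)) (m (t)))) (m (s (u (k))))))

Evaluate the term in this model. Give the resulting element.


value = 2

  h = 2
  (s (h)) = s(2,) = 1
  (m (s (h))) = m(1,) = 0
  k = 3
  (u (k)) = u(3,) = 4
  t = 1
  (m (t)) = m(1,) = 0
  (r (u (k)) (m (t))) = r(4, 0) = 0
  (f (m (s (h))) (r (u (k)) (m (t)))) = f(0, 0) = 3
  k = 3
  (u (k)) = u(3,) = 4
  (s (u (k))) = s(4,) = 0
  (m (s (u (k)))) = m(0,) = 2
  (r (f (m (s (h))) (r (u (k)) (m (t)))) (m (s (u (k))))) = r(3, 2) = 0
  (m (r (f (m (s (h))) (r (u (k)) (m (t)))) (m (s (u (k)))))) = m(0,) = 2


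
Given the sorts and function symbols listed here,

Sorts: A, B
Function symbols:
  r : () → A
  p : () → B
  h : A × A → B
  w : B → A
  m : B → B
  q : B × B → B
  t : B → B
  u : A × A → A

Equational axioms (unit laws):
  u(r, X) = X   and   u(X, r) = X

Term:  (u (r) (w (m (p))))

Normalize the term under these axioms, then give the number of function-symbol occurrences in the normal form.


1. (u (r) (w (m (p))))  →  (w (m (p)))
normal form: (w (m (p)))

size = 3


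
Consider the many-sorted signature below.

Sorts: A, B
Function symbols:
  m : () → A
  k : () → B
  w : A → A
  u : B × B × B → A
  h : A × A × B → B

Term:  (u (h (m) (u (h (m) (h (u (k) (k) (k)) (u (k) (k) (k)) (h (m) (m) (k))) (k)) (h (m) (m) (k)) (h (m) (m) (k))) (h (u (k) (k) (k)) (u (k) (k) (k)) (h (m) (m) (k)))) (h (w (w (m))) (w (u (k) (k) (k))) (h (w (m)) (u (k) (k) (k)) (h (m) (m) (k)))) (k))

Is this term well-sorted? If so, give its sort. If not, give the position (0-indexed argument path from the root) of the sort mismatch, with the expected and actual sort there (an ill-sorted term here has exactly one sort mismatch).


ill-sorted at position [0, 1, 0, 1]: expected A, got B

    (m) : A
        (m) : A
            (k) : B
            (k) : B
            (k) : B
          (u (k) (k) (k)) : A
            (k) : B
            (k) : B
            (k) : B
          (u (k) (k) (k)) : A
            (m) : A
            (m) : A
            (k) : B
          (h (m) (m) (k)) : B
        (h (u (k) (k) (k)) (u (k) (k) (k)) (h (m) (m) (k))) : B
        (k) : B
      (h (m) (h (u (k) (k) (k)) (u (k) (k) (k)) (h (m) (m) (k))) (k)) : ✗ arg 1 at [0, 1, 0, 1] has sort B, expected A
        (m) : A
        (m) : A
        (k) : B
      (h (m) (m) (k)) : B
        (m) : A
        (m) : A
        (k) : B
      (h (m) (m) (k)) : B
        (k) : B
        (k) : B
        (k) : B
      (u (k) (k) (k)) : A
        (k) : B
        (k) : B
        (k) : B
      (u (k) (k) (k)) : A
        (m) : A
        (m) : A
        (k) : B
      (h (m) (m) (k)) : B
    (h (u (k) (k) (k)) (u (k) (k) (k)) (h (m) (m) (k))) : B
        (m) : A
      (w (m)) : A
    (w (w (m))) : A
        (k) : B
        (k) : B
        (k) : B
      (u (k) (k) (k)) : A
    (w (u (k) (k) (k))) : A
        (m) : A
      (w (m)) : A
        (k) : B
        (k) : B
        (k) : B
      (u (k) (k) (k)) : A
        (m) : A
        (m) : A
        (k) : B
      (h (m) (m) (k)) : B
    (h (w (m)) (u (k) (k) (k)) (h (m) (m) (k))) : B
  (h (w (w (m))) (w (u (k) (k) (k))) (h (w (m)) (u (k) (k) (k)) (h (m) (m) (k)))) : B
  (k) : B


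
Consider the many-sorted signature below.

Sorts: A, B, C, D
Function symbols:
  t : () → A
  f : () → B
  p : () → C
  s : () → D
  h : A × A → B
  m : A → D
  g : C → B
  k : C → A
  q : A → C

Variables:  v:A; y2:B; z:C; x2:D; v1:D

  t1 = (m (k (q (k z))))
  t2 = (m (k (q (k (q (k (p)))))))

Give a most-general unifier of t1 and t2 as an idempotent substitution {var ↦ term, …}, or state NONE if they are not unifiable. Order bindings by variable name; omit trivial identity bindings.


{z ↦ (q (k (p)))}


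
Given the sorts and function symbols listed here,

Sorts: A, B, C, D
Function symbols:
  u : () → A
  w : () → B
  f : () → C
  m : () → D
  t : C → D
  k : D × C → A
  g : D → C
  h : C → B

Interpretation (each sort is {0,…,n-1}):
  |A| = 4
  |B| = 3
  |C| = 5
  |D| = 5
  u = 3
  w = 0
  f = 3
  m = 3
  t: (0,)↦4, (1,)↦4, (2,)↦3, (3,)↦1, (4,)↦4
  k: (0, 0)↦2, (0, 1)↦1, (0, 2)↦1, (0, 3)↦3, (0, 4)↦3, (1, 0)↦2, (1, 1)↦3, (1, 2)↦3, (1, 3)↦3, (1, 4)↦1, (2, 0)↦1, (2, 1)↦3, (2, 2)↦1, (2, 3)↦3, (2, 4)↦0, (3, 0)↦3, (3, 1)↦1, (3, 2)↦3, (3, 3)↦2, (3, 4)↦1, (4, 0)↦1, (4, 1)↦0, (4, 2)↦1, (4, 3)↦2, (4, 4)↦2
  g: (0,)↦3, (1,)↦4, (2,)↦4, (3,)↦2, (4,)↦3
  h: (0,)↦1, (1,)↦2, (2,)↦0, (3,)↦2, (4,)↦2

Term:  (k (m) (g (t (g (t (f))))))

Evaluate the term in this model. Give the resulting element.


  m = 3
  f = 3
  (t (f)) = t(3,) = 1
  (g (t (f))) = g(1,) = 4
  (t (g (t (f)))) = t(4,) = 4
  (g (t (g (t (f))))) = g(4,) = 3
  (k (m) (g (t (g (t (f)))))) = k(3, 3) = 2

value = 2


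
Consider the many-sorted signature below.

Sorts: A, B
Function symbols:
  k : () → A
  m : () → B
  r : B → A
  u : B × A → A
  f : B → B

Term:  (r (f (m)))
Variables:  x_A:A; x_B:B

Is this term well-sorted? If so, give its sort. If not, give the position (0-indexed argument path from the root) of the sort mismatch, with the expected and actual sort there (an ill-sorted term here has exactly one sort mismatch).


well-sorted; sort = A

    (m) : B
  (f (m)) : B
(r (f (m))) : A


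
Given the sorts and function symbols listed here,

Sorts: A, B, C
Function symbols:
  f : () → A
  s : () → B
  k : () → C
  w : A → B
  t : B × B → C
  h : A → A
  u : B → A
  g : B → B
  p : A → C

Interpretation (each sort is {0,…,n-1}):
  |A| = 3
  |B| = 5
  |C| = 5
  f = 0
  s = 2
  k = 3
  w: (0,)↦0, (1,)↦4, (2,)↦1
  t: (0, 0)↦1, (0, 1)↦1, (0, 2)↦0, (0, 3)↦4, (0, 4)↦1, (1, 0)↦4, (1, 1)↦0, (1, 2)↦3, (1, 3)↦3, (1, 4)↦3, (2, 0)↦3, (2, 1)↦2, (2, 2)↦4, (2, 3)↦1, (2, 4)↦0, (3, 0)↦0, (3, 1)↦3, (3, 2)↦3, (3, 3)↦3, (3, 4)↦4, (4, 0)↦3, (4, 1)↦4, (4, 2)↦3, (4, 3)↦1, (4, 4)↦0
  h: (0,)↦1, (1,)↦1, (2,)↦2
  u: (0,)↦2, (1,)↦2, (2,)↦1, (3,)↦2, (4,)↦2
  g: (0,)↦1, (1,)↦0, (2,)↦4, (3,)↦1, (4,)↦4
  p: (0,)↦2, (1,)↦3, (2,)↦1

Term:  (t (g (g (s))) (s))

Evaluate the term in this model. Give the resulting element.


  s = 2
  (g (s)) = g(2,) = 4
  (g (g (s))) = g(4,) = 4
  s = 2
  (t (g (g (s))) (s)) = t(4, 2) = 3

value = 3


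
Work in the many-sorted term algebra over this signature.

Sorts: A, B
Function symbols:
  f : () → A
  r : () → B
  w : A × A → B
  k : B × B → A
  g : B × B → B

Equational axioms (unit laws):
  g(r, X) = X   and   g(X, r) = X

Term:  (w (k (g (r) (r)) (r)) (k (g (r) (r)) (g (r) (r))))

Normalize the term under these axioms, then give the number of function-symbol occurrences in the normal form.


size = 7

1. (w (k (g (r) (r)) (r)) (k (g (r) (r)) (g (r) (r))))  →  (w (k (r) (r)) (k (g (r) (r)) (g (r) (r))))
2. (w (k (r) (r)) (k (g (r) (r)) (g (r) (r))))  →  (w (k (r) (r)) (k (r) (g (r) (r))))
3. (w (k (r) (r)) (k (r) (g (r) (r))))  →  (w (k (r) (r)) (k (r) (r)))
normal form: (w (k (r) (r)) (k (r) (r)))


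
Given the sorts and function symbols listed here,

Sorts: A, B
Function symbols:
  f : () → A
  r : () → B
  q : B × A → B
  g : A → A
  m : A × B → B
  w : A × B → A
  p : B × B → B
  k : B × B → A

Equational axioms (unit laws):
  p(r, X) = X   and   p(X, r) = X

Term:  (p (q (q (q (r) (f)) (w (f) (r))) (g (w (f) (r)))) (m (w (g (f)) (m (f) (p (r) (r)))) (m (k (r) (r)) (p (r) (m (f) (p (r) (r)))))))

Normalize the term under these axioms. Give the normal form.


normal form = (p (q (q (q (r) (f)) (w (f) (r))) (g (w (f) (r)))) (m (w (g (f)) (m (f) (r))) (m (k (r) (r)) (m (f) (r)))))

1. (p (q (q (q (r) (f)) (w (f) (r))) (g (w (f) (r)))) (m (w (g (f)) (m (f) (p (r) (r)))) (m (k (r) (r)) (p (r) (m (f) (p (r) (r)))))))  →  (p (q (q (q (r) (f)) (w (f) (r))) (g (w (f) (r)))) (m (w (g (f)) (m (f) (r))) (m (k (r) (r)) (p (r) (m (f) (p (r) (r)))))))
2. (p (q (q (q (r) (f)) (w (f) (r))) (g (w (f) (r)))) (m (w (g (f)) (m (f) (r))) (m (k (r) (r)) (p (r) (m (f) (p (r) (r)))))))  →  (p (q (q (q (r) (f)) (w (f) (r))) (g (w (f) (r)))) (m (w (g (f)) (m (f) (r))) (m (k (r) (r)) (m (f) (p (r) (r))))))
3. (p (q (q (q (r) (f)) (w (f) (r))) (g (w (f) (r)))) (m (w (g (f)) (m (f) (r))) (m (k (r) (r)) (m (f) (p (r) (r))))))  →  (p (q (q (q (r) (f)) (w (f) (r))) (g (w (f) (r)))) (m (w (g (f)) (m (f) (r))) (m (k (r) (r)) (m (f) (r)))))


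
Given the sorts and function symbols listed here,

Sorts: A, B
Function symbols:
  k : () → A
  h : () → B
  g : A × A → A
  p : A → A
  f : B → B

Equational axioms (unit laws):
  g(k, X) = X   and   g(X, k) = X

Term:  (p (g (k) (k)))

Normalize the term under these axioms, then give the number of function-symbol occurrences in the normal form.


1. (p (g (k) (k)))  →  (p (k))
normal form: (p (k))

size = 2


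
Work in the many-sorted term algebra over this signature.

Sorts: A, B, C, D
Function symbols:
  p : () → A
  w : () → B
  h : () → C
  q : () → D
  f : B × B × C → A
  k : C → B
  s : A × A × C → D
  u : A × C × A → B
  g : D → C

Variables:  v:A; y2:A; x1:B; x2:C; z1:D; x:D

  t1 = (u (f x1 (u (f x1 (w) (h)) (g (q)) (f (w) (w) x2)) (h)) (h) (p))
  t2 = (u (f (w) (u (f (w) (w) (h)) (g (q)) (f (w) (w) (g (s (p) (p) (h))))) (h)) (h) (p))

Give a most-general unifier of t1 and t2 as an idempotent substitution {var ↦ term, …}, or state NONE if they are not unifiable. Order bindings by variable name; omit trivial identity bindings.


{x1 ↦ (w), x2 ↦ (g (s (p) (p) (h)))}


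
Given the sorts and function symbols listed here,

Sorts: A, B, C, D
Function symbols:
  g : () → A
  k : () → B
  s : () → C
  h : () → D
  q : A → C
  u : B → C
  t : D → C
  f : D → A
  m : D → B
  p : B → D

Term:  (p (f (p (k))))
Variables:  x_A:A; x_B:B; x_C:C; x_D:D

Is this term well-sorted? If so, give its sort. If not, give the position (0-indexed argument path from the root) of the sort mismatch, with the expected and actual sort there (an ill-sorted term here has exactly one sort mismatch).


ill-sorted at position [0]: expected B, got A

      (k) : B
    (p (k)) : D
  (f (p (k))) : A
(p (f (p (k)))) : ✗ arg 0 at [0] has sort A, expected B


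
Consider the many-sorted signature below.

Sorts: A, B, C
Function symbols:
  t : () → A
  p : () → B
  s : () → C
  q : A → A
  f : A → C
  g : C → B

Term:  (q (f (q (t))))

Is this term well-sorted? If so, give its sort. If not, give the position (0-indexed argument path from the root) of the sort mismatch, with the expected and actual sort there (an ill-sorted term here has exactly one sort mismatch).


      (t) : A
    (q (t)) : A
  (f (q (t))) : C
(q (f (q (t)))) : ✗ arg 0 at [0] has sort C, expected A

ill-sorted at position [0]: expected A, got C


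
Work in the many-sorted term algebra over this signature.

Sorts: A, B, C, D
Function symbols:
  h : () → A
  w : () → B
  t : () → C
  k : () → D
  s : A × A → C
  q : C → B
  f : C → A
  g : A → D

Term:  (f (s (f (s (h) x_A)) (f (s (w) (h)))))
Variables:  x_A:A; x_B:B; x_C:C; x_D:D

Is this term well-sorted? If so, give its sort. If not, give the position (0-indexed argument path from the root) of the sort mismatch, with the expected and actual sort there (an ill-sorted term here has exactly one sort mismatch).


ill-sorted at position [0, 1, 0, 0]: expected A, got B

        (h) : A
        x_A : A
      (s (h) x_A) : C
    (f (s (h) x_A)) : A
        (w) : B
        (h) : A
      (s (w) (h)) : ✗ arg 0 at [0, 1, 0, 0] has sort B, expected A


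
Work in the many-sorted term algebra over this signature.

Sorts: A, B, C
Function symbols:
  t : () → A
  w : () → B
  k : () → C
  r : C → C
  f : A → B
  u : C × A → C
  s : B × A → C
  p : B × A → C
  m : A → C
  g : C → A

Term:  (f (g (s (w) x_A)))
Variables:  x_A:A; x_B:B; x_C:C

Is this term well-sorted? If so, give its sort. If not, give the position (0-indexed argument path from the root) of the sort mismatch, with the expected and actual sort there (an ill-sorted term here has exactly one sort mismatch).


well-sorted; sort = B

      (w) : B
      x_A : A
    (s (w) x_A) : C
  (g (s (w) x_A)) : A
(f (g (s (w) x_A))) : B


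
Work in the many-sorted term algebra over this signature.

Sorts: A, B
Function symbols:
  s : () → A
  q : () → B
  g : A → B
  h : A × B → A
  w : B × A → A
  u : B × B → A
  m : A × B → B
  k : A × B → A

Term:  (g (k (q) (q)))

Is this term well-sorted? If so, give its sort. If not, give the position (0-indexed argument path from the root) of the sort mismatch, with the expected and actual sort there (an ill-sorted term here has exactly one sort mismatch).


    (q) : B
    (q) : B
  (k (q) (q)) : ✗ arg 0 at [0, 0] has sort B, expected A

ill-sorted at position [0, 0]: expected A, got B


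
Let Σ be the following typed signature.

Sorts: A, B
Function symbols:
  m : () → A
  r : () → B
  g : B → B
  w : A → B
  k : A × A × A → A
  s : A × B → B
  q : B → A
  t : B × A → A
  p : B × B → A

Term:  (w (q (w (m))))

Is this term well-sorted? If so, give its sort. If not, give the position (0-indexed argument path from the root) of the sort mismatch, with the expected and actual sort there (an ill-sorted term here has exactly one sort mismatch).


      (m) : A
    (w (m)) : B
  (q (w (m))) : A
(w (q (w (m)))) : B

well-sorted; sort = B


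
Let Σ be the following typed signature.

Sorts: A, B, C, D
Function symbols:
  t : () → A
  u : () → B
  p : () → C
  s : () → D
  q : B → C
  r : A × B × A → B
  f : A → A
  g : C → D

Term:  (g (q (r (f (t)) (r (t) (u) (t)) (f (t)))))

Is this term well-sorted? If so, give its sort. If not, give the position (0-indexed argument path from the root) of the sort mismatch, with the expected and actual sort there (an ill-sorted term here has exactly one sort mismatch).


well-sorted; sort = D

        (t) : A
      (f (t)) : A
        (t) : A
        (u) : B
        (t) : A
      (r (t) (u) (t)) : B
        (t) : A
      (f (t)) : A
    (r (f (t)) (r (t) (u) (t)) (f (t))) : B
  (q (r (f (t)) (r (t) (u) (t)) (f (t)))) : C
(g (q (r (f (t)) (r (t) (u) (t)) (f (t))))) : D


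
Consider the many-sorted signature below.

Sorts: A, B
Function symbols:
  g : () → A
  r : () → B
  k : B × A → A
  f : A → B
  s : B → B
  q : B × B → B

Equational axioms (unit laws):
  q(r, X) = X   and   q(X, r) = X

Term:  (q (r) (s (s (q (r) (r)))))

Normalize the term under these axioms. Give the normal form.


normal form = (s (s (r)))

1. (q (r) (s (s (q (r) (r)))))  →  (s (s (q (r) (r))))
2. (s (s (q (r) (r))))  →  (s (s (r)))


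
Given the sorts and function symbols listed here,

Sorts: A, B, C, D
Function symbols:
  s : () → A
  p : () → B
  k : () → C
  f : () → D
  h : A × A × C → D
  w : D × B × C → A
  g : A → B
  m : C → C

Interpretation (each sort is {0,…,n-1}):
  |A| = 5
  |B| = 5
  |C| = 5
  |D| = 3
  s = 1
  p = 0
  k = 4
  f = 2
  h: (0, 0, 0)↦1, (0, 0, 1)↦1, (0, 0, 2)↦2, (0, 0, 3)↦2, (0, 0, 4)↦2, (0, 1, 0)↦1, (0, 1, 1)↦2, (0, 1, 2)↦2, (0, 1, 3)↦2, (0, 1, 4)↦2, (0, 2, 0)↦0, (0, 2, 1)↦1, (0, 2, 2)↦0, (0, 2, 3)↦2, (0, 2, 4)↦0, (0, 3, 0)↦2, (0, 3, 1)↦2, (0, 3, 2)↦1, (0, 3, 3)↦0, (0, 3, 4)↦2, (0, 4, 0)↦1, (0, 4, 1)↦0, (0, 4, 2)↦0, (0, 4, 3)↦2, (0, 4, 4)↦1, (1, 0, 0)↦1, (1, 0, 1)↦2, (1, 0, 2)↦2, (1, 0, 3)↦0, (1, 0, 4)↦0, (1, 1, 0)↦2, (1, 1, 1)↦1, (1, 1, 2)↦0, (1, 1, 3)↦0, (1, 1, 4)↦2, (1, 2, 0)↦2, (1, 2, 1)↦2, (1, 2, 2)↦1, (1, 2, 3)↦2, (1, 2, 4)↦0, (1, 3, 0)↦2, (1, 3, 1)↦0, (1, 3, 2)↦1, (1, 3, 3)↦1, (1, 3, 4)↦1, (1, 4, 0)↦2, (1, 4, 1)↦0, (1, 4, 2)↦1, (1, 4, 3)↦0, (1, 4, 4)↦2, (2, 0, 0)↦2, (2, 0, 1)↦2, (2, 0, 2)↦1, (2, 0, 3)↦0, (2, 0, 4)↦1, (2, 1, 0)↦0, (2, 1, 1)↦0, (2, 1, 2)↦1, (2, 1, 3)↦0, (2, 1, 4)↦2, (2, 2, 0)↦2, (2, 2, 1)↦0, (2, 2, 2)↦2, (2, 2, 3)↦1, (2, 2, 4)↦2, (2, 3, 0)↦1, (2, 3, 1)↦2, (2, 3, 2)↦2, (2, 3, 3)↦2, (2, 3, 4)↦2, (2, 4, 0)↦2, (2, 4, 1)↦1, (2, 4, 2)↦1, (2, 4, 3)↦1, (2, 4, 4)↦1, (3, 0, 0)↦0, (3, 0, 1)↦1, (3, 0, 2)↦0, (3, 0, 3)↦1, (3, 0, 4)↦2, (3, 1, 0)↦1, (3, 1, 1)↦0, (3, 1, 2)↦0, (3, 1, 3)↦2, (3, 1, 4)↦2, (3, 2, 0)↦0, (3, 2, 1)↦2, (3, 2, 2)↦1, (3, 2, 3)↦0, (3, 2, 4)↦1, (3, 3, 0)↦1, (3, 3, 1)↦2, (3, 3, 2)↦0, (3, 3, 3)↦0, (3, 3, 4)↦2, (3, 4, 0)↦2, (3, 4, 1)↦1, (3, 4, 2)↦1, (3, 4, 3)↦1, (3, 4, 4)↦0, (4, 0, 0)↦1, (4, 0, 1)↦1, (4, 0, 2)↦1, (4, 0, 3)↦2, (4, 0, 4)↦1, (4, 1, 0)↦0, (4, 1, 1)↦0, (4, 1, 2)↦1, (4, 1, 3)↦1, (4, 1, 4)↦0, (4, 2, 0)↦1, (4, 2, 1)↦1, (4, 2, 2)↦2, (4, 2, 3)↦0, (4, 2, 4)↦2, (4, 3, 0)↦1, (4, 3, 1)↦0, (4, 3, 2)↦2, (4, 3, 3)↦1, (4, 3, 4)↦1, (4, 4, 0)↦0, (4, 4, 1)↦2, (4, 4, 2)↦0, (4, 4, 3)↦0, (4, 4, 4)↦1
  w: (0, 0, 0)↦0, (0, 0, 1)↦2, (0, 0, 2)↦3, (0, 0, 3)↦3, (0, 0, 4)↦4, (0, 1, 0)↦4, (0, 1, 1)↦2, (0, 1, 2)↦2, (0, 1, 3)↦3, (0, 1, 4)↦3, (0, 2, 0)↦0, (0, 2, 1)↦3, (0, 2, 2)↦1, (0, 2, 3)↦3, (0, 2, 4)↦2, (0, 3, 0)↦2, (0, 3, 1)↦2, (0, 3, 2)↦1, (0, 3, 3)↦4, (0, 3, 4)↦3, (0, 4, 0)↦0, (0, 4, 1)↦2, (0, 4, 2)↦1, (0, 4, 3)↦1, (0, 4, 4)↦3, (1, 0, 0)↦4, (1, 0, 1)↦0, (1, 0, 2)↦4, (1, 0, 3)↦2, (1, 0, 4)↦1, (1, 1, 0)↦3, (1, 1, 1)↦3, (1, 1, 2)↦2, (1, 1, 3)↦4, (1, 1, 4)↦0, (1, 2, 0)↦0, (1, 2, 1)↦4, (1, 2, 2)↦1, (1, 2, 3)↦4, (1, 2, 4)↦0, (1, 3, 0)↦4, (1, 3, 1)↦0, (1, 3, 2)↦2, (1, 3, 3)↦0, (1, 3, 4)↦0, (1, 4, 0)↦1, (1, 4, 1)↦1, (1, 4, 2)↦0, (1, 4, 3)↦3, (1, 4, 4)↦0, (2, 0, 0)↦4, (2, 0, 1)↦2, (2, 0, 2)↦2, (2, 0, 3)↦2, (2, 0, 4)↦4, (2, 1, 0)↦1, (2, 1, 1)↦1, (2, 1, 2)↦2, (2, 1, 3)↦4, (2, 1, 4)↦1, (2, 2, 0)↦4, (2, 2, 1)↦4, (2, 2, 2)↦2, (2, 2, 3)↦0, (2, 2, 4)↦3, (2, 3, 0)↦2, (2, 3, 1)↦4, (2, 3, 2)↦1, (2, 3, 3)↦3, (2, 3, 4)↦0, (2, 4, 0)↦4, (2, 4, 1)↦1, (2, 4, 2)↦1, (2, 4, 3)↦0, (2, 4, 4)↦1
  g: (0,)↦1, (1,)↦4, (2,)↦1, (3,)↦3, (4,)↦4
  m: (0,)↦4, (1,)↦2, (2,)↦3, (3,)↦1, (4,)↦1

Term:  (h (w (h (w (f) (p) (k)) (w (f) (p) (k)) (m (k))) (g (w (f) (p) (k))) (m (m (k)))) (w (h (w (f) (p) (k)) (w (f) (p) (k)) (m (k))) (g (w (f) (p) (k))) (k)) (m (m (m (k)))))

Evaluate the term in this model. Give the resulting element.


value = 0

  f = 2
  p = 0
  k = 4
  (w (f) (p) (k)) = w(2, 0, 4) = 4
  f = 2
  p = 0
  k = 4
  (w (f) (p) (k)) = w(2, 0, 4) = 4
  k = 4
  (m (k)) = m(4,) = 1
  (h (w (f) (p) (k)) (w (f) (p) (k)) (m (k))) = h(4, 4, 1) = 2
  f = 2
  p = 0
  k = 4
  (w (f) (p) (k)) = w(2, 0, 4) = 4
  (g (w (f) (p) (k))) = g(4,) = 4
  k = 4
  (m (k)) = m(4,) = 1
  (m (m (k))) = m(1,) = 2
  (w (h (w (f) (p) (k)) (w (f) (p) (k)) (m (k))) (g (w (f) (p) (k))) (m (m (k)))) = w(2, 4, 2) = 1
  f = 2
  p = 0
  k = 4
  (w (f) (p) (k)) = w(2, 0, 4) = 4
  f = 2
  p = 0
  k = 4
  (w (f) (p) (k)) = w(2, 0, 4) = 4
  k = 4
  (m (k)) = m(4,) = 1
  (h (w (f) (p) (k)) (w (f) (p) (k)) (m (k))) = h(4, 4, 1) = 2
  f = 2
  p = 0
  k = 4
  (w (f) (p) (k)) = w(2, 0, 4) = 4
  (g (w (f) (p) (k))) = g(4,) = 4
  k = 4
  (w (h (w (f) (p) (k)) (w (f) (p) (k)) (m (k))) (g (w (f) (p) (k))) (k)) = w(2, 4, 4) = 1
  k = 4
  (m (k)) = m(4,) = 1
  (m (m (k))) = m(1,) = 2
  (m (m (m (k)))) = m(2,) = 3
  (h (w (h (w (f) (p) (k)) (w (f) (p) (k)) (m (k))) (g (w (f) (p) (k))) (m (m (k)))) (w (h (w (f) (p) (k)) (w (f) (p) (k)) (m (k))) (g (w (f) (p) (k))) (k)) (m (m (m (k))))) = h(1, 1, 3) = 0


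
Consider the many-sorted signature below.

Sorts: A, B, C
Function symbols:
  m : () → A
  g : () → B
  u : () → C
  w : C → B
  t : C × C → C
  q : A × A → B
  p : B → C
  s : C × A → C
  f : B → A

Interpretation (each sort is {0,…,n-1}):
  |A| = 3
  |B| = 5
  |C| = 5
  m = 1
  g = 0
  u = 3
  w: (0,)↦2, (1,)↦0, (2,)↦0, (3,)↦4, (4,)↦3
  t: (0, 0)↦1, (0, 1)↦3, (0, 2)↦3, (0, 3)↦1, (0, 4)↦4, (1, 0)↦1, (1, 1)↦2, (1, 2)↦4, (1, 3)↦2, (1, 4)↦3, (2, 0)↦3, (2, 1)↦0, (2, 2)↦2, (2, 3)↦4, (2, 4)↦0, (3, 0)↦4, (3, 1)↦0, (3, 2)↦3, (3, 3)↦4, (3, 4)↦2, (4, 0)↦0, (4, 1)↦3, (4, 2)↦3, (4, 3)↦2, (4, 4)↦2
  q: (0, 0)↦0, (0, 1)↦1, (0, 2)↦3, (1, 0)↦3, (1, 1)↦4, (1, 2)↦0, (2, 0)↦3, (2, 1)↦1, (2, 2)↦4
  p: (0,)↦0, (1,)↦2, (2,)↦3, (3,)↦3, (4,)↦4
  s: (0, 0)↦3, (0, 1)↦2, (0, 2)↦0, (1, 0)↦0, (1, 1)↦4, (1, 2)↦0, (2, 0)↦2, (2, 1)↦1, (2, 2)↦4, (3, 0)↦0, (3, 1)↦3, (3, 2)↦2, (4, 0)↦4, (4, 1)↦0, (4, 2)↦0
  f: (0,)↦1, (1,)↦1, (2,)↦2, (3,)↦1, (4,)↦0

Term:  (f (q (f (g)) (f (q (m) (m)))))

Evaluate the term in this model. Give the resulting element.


value = 1

  g = 0
  (f (g)) = f(0,) = 1
  m = 1
  m = 1
  (q (m) (m)) = q(1, 1) = 4
  (f (q (m) (m))) = f(4,) = 0
  (q (f (g)) (f (q (m) (m)))) = q(1, 0) = 3
  (f (q (f (g)) (f (q (m) (m))))) = f(3,) = 1


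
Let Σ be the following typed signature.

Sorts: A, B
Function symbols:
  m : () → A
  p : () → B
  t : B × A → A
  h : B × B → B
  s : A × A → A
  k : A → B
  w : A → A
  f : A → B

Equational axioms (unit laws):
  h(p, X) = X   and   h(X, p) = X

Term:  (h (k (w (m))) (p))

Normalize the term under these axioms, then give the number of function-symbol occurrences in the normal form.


1. (h (k (w (m))) (p))  →  (k (w (m)))
normal form: (k (w (m)))

size = 3


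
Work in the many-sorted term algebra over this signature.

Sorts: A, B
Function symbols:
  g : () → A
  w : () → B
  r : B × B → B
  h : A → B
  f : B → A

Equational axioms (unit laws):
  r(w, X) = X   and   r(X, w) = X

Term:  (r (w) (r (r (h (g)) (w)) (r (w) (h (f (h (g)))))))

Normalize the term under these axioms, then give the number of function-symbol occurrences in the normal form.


size = 7

1. (r (w) (r (r (h (g)) (w)) (r (w) (h (f (h (g)))))))  →  (r (r (h (g)) (w)) (r (w) (h (f (h (g))))))
2. (r (r (h (g)) (w)) (r (w) (h (f (h (g))))))  →  (r (h (g)) (r (w) (h (f (h (g))))))
3. (r (h (g)) (r (w) (h (f (h (g))))))  →  (r (h (g)) (h (f (h (g)))))
normal form: (r (h (g)) (h (f (h (g)))))


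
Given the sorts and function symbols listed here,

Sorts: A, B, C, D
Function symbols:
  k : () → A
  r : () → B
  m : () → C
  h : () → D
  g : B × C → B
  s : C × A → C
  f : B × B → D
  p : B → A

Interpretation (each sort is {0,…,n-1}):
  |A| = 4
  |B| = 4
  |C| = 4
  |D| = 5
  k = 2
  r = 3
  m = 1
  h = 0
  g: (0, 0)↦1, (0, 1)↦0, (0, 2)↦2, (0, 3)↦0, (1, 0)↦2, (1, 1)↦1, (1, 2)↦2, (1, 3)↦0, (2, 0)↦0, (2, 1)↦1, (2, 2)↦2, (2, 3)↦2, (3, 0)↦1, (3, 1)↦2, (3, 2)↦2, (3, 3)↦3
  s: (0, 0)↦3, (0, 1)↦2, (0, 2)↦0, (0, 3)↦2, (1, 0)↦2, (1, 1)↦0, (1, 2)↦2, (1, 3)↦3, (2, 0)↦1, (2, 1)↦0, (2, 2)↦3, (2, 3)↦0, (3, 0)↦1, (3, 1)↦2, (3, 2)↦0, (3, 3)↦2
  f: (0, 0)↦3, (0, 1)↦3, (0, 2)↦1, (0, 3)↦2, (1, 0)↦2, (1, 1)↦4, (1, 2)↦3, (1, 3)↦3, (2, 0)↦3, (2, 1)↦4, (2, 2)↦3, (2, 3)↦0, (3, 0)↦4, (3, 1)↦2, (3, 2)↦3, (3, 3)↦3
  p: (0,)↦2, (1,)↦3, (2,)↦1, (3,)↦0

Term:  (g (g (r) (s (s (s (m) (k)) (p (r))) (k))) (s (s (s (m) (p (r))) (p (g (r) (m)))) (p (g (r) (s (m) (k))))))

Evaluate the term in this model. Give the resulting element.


  r = 3
  m = 1
  k = 2
  (s (m) (k)) = s(1, 2) = 2
  r = 3
  (p (r)) = p(3,) = 0
  (s (s (m) (k)) (p (r))) = s(2, 0) = 1
  k = 2
  (s (s (s (m) (k)) (p (r))) (k)) = s(1, 2) = 2
  (g (r) (s (s (s (m) (k)) (p (r))) (k))) = g(3, 2) = 2
  m = 1
  r = 3
  (p (r)) = p(3,) = 0
  (s (m) (p (r))) = s(1, 0) = 2
  r = 3
  m = 1
  (g (r) (m)) = g(3, 1) = 2
  (p (g (r) (m))) = p(2,) = 1
  (s (s (m) (p (r))) (p (g (r) (m)))) = s(2, 1) = 0
  r = 3
  m = 1
  k = 2
  (s (m) (k)) = s(1, 2) = 2
  (g (r) (s (m) (k))) = g(3, 2) = 2
  (p (g (r) (s (m) (k)))) = p(2,) = 1
  (s (s (s (m) (p (r))) (p (g (r) (m)))) (p (g (r) (s (m) (k))))) = s(0, 1) = 2
  (g (g (r) (s (s (s (m) (k)) (p (r))) (k))) (s (s (s (m) (p (r))) (p (g (r) (m)))) (p (g (r) (s (m) (k)))))) = g(2, 2) = 2

value = 2


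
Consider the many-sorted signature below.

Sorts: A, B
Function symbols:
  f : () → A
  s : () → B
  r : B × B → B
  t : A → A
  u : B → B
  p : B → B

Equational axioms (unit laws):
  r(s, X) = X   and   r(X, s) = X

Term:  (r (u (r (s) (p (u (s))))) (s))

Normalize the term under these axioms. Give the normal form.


1. (r (u (r (s) (p (u (s))))) (s))  →  (u (r (s) (p (u (s)))))
2. (u (r (s) (p (u (s)))))  →  (u (p (u (s))))

normal form = (u (p (u (s))))


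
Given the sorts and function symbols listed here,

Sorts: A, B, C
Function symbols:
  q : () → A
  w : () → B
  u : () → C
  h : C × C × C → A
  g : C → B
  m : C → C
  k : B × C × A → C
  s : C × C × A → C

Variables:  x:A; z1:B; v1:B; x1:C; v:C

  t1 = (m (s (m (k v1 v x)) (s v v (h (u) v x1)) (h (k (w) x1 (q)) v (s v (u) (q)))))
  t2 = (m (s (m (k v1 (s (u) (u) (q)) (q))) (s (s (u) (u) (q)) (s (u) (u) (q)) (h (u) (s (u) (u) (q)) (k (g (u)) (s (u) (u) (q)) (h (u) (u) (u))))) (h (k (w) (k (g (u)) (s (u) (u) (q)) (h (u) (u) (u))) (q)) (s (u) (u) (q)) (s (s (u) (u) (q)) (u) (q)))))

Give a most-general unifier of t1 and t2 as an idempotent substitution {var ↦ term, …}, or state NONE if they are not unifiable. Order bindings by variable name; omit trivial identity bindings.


{v ↦ (s (u) (u) (q)), x ↦ (q), x1 ↦ (k (g (u)) (s (u) (u) (q)) (h (u) (u) (u)))}


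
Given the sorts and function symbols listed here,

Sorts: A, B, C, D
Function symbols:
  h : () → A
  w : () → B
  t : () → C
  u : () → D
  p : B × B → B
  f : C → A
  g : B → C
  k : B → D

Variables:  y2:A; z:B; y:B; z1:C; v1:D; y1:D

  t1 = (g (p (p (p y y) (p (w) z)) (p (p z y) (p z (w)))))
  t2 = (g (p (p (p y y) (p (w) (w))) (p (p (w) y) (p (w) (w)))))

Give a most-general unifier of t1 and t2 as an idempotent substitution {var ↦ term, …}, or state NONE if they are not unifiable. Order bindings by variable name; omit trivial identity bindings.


{z ↦ (w)}


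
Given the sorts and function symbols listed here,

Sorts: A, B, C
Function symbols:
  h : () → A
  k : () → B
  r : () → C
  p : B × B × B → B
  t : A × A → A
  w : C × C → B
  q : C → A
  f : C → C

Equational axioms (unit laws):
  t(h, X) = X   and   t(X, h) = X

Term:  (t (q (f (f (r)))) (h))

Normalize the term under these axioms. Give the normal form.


normal form = (q (f (f (r))))

1. (t (q (f (f (r)))) (h))  →  (q (f (f (r))))


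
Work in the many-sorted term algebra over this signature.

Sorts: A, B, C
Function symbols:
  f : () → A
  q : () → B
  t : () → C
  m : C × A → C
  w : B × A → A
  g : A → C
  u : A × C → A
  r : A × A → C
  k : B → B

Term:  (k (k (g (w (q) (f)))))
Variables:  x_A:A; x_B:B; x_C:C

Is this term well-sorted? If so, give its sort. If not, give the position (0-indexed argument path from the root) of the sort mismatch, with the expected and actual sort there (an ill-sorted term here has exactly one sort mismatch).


ill-sorted at position [0, 0]: expected B, got C

        (q) : B
        (f) : A
      (w (q) (f)) : A
    (g (w (q) (f))) : C
  (k (g (w (q) (f)))) : ✗ arg 0 at [0, 0] has sort C, expected B


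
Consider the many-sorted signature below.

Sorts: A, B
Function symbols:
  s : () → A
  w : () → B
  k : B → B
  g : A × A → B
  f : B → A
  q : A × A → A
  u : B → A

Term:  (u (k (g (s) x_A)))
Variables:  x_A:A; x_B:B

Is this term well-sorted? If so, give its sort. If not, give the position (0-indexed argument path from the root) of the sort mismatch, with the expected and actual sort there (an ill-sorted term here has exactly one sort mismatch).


well-sorted; sort = A

      (s) : A
      x_A : A
    (g (s) x_A) : B
  (k (g (s) x_A)) : B
(u (k (g (s) x_A))) : A
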